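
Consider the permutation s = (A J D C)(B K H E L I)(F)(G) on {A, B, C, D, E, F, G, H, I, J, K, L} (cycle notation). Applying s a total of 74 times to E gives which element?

E lies in the 6-cycle (B K H E L I).
On a 6-cycle, s^6 is the identity, so s^74 = s^2 there (74 ≡ 2 mod 6).
Stepping 2 places around the cycle: E → L → I.

I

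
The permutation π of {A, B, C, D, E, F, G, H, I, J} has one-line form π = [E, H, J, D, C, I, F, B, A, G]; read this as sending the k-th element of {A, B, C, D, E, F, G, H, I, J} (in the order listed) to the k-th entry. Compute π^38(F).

Tracing F → I → … returns to F after 7 steps, so F lies in a 7-cycle (A, E, C, J, G, F, I).
On a 7-cycle, π^7 is the identity, so π^38 = π^3 there (38 ≡ 3 mod 7).
Stepping 3 places around the cycle: F → I → A → E.

E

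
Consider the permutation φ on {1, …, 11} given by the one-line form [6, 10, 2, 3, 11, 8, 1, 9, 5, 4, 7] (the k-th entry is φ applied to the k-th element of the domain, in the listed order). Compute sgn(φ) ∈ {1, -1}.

In disjoint-cycle form the cycle lengths are 7, 4.
A cycle of length ℓ contributes ℓ−1 transpositions, so φ is a product of 6 + 3 = 9 transpositions — odd.

-1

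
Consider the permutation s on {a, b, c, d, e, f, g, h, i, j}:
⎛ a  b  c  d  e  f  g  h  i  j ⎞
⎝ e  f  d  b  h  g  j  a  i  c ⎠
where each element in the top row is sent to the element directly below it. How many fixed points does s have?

1

The fixed points (elements with s(x) = x) are {i}, so there is 1.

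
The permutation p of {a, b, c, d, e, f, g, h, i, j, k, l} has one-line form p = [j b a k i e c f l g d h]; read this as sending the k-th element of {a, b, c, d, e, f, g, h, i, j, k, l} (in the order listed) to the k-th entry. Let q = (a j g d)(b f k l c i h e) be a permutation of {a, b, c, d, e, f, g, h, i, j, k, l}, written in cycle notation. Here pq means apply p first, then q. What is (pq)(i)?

c

(pq)(i) = q(p(i)). p(i) = l, then q(l) = c. So (pq)(i) = c.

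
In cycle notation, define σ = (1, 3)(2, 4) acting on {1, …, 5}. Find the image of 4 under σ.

2

Within (2, 4), 4 ↦ 2.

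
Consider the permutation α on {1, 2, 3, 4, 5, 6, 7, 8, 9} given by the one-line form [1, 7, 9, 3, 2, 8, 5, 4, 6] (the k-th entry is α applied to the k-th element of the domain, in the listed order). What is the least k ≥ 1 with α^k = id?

The disjoint-cycle form of α has cycle lengths 5, 3, 1.
The order is lcm(5, 3) = 15.

15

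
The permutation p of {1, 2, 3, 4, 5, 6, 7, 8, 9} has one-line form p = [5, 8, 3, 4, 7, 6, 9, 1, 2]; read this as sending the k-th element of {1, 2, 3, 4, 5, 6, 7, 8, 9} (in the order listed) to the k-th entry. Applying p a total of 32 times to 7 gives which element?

2

Tracing 7 → 9 → … returns to 7 after 6 steps, so 7 lies in a 6-cycle (1 5 7 9 2 8).
Powers repeat with period 6 on this cycle, and 32 mod 6 = 2, so p^32(7) = p^2(7).
Advancing 2 steps from 7: 7 → 9 → 2.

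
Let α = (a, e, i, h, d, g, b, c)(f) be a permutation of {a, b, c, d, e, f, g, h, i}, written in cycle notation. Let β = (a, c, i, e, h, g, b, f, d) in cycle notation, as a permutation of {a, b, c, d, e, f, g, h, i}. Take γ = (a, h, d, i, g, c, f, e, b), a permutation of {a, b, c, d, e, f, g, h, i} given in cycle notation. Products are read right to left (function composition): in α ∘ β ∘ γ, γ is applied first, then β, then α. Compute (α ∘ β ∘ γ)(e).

(α ∘ β ∘ γ)(e) = α(β(γ(e))). γ(e) = b, then β(b) = f, then α(f) = f, so the result is f.

f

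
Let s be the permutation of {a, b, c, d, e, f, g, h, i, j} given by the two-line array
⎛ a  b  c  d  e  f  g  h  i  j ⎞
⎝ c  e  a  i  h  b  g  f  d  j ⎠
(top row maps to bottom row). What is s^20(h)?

h

Tracing h → f → … returns to h after 4 steps, so h lies in a 4-cycle (b e h f).
On a 4-cycle, s^4 is the identity, so s^20 = s^0 there (20 ≡ 0 mod 4).
So s^20(h) = h.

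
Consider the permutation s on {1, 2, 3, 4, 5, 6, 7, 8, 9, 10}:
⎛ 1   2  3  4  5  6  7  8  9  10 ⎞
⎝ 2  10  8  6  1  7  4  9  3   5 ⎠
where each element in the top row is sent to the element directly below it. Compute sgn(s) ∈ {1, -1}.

-1

In disjoint-cycle form the cycle lengths are 4, 3, 3.
A cycle of length ℓ contributes ℓ−1 transpositions, so s is a product of 3 + 2 + 2 = 7 transpositions — odd.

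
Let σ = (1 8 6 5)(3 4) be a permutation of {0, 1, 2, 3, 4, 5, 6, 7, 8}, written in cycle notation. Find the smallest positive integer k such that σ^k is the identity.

4

The disjoint cycles have lengths 4, 2, 1, 1, 1.
The order of σ is the least common multiple of its cycle lengths: lcm(4, 2) = 4.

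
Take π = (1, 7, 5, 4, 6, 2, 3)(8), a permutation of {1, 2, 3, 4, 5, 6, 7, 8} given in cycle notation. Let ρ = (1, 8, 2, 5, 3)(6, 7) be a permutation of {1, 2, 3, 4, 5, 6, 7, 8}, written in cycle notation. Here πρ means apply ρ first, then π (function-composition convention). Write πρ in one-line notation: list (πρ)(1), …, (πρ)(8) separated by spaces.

(πρ)(x) = π(ρ(x)). Computing each image: π(ρ(1)) = π(8) = 8, π(ρ(2)) = π(5) = 4, π(ρ(3)) = π(1) = 7, π(ρ(4)) = π(4) = 6, π(ρ(5)) = π(3) = 1, π(ρ(6)) = π(7) = 5, π(ρ(7)) = π(6) = 2, π(ρ(8)) = π(2) = 3.
Hence πρ = [8 4 7 6 1 5 2 3].

8 4 7 6 1 5 2 3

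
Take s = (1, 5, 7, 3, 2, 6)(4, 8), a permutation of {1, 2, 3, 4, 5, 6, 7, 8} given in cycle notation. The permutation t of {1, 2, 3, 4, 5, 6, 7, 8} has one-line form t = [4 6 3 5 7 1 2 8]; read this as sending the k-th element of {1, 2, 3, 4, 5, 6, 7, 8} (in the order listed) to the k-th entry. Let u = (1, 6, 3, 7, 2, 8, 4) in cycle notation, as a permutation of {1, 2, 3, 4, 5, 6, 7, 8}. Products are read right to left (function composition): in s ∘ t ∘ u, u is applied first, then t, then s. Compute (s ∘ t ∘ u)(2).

Apply the permutations in order: u(2) = 8, then t(8) = 8, then s(8) = 4. So (s ∘ t ∘ u)(2) = 4.

4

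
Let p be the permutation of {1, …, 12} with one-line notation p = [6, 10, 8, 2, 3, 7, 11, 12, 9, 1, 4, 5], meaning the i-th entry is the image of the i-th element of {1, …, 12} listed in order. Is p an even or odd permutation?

odd

In disjoint-cycle form the cycle lengths are 7, 4, 1.
A cycle is odd iff its length is even; p has 1 even-length cycle, so sgn(p) = (−1)^1 and p is odd.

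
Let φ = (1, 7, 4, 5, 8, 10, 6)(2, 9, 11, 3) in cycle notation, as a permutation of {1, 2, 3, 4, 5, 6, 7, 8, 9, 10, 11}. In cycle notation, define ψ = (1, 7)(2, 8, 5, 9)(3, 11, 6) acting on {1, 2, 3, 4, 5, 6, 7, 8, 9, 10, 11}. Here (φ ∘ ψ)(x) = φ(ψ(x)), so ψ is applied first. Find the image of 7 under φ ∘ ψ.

(φ ∘ ψ)(7) = φ(ψ(7)). ψ(7) = 1, then φ(1) = 7. So (φ ∘ ψ)(7) = 7.

7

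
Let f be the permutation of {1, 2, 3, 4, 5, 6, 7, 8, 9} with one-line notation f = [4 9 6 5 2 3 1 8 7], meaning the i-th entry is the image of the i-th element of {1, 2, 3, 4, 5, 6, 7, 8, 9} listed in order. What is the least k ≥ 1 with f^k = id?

The disjoint-cycle form of f has cycle lengths 6, 2, 1.
The order is lcm(6, 2) = 6.

6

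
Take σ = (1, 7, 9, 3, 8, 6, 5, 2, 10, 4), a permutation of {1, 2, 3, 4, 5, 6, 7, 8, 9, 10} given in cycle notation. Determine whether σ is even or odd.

The cycle lengths are 10.
A cycle is odd iff its length is even; σ has 1 even-length cycle, so sgn(σ) = (−1)^1 and σ is odd.

odd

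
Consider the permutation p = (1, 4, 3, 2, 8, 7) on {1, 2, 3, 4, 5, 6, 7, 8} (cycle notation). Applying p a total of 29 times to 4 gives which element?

4 lies in the 6-cycle (1, 4, 3, 2, 8, 7).
Powers repeat with period 6 on this cycle, and 29 mod 6 = 5, so p^29(4) = p^5(4).
Advancing 5 steps from 4: 4 → 3 → 2 → 8 → 7 → 1.

1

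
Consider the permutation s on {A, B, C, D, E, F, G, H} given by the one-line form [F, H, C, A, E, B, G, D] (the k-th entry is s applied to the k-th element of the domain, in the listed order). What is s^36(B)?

H

Tracing B → H → … returns to B after 5 steps, so B lies in a 5-cycle (A F B H D).
Powers repeat with period 5 on this cycle, and 36 mod 5 = 1, so s^36(B) = s^1(B).
Stepping 1 place around the cycle: B → H.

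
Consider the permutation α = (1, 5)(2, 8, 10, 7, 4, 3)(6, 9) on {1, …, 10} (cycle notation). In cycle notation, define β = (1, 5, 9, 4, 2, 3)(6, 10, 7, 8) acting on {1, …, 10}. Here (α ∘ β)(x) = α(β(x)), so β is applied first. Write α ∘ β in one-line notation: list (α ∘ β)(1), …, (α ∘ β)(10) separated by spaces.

1 2 5 8 6 7 10 9 3 4

(α ∘ β)(x) = α(β(x)). Computing each image: α(β(1)) = α(5) = 1, α(β(2)) = α(3) = 2, α(β(3)) = α(1) = 5, α(β(4)) = α(2) = 8, α(β(5)) = α(9) = 6, α(β(6)) = α(10) = 7, α(β(7)) = α(8) = 10, α(β(8)) = α(6) = 9, α(β(9)) = α(4) = 3, α(β(10)) = α(7) = 4.
Hence α ∘ β = [1 2 5 8 6 7 10 9 3 4].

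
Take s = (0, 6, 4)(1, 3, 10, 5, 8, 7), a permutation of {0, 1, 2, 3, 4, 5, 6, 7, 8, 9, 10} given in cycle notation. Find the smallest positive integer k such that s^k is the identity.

The disjoint cycles have lengths 6, 3, 1, 1.
Since disjoint cycles commute, ord(s) = lcm(6, 3) = 6.

6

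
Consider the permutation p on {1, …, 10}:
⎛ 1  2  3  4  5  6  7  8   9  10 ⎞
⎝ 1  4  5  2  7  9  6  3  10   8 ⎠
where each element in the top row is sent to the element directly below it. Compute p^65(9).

Tracing 9 → 10 → … returns to 9 after 7 steps, so 9 lies in a 7-cycle (3 5 7 6 9 10 8).
On a 7-cycle, p^7 is the identity, so p^65 = p^2 there (65 ≡ 2 mod 7).
Advancing 2 steps from 9: 9 → 10 → 8.

8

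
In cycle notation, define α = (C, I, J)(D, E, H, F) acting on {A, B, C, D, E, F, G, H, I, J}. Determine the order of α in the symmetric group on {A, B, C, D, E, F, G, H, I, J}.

12

The disjoint cycles have lengths 4, 3, 1, 1, 1.
The order of α is the least common multiple of its cycle lengths: lcm(4, 3) = 12.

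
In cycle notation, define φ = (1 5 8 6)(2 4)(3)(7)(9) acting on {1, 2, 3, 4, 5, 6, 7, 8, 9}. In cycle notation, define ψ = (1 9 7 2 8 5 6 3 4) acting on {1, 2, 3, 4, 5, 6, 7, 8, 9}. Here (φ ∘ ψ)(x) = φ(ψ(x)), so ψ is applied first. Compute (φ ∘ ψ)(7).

4

ψ(7) = 2, then φ(2) = 4; composing gives (φ ∘ ψ)(7) = 4.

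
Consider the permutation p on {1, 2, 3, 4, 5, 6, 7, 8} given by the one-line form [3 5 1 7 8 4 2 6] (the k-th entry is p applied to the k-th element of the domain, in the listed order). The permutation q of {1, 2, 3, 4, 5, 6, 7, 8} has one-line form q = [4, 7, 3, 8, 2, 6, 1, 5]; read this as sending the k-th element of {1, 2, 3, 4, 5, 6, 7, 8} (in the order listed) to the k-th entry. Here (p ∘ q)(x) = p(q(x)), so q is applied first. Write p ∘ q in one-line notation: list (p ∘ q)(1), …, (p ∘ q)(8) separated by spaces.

For each element, apply q then p: 1 → 4 → 7; 2 → 7 → 2; 3 → 3 → 1; 4 → 8 → 6; 5 → 2 → 5; 6 → 6 → 4; 7 → 1 → 3; 8 → 5 → 8.
So p ∘ q in one-line form is 7 2 1 6 5 4 3 8.

7 2 1 6 5 4 3 8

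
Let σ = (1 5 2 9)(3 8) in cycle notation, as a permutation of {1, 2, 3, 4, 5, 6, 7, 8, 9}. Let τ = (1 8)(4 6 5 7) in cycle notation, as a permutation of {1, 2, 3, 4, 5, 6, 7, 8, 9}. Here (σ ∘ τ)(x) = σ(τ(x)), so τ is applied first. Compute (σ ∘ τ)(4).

6

τ(4) = 6, then σ(6) = 6; composing gives (σ ∘ τ)(4) = 6.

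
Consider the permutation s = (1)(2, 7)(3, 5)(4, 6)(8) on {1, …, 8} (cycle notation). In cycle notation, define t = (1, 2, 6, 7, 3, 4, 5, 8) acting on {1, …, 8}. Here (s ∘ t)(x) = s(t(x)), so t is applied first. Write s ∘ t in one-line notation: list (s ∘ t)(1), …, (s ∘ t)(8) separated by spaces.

7 4 6 3 8 2 5 1

Chase each element through t then s: 1 → 2 → 7; 2 → 6 → 4; 3 → 4 → 6; 4 → 5 → 3; 5 → 8 → 8; 6 → 7 → 2; 7 → 3 → 5; 8 → 1 → 1.
So s ∘ t in one-line form is 7 4 6 3 8 2 5 1.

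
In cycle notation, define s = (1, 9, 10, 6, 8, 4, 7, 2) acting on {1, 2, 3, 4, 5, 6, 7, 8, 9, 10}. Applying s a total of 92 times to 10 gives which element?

7

10 lies in the 8-cycle (1, 9, 10, 6, 8, 4, 7, 2).
Since the cycle has length 8, s^92 acts on it the same as s^4 (92 mod 8 = 4).
Advancing 4 steps from 10: 10 → 6 → 8 → 4 → 7.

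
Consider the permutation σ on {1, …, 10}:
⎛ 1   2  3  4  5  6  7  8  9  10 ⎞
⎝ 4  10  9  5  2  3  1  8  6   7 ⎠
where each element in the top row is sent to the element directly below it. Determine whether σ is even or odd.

In disjoint-cycle form the cycle lengths are 6, 3, 1.
A cycle is odd iff its length is even; σ has 1 even-length cycle, so sgn(σ) = (−1)^1 and σ is odd.

odd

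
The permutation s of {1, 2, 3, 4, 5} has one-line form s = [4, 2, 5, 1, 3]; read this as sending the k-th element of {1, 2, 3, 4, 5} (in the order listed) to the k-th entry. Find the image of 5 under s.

3

5 is element number 5 of the domain, and entry number 5 of the one-line form is 3, so s(5) = 3.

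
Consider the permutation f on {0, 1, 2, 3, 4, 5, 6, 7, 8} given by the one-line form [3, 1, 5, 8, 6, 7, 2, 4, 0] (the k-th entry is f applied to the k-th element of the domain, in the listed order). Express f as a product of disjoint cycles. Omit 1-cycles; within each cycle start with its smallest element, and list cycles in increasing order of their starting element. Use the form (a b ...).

From 0: 0 → 3 → 8 → 0, closing the cycle (0 3 8).
Continuing from each remaining unvisited element yields (0 3 8)(2 5 7 4 6).

(0 3 8)(2 5 7 4 6)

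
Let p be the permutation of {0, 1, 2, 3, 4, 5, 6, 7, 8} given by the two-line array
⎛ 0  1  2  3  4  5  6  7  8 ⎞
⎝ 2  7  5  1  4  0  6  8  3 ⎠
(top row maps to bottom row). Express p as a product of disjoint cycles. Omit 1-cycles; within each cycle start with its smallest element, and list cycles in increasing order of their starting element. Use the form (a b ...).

(0 2 5)(1 7 8 3)

Iterating p from 0 gives 0 → 2 → 5 → 0; that is the 3-cycle (0 2 5).
Repeating from the next unused element and collecting all non-trivial cycles gives (0 2 5)(1 7 8 3).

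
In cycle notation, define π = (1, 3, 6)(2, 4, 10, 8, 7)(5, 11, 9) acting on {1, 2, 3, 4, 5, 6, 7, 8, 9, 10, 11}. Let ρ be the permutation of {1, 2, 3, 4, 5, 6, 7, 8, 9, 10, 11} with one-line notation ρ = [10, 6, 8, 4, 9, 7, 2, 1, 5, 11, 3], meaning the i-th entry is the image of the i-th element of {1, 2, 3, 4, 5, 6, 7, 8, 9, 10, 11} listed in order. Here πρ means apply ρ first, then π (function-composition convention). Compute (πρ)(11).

6

ρ(11) = 3, then π(3) = 6; composing gives (πρ)(11) = 6.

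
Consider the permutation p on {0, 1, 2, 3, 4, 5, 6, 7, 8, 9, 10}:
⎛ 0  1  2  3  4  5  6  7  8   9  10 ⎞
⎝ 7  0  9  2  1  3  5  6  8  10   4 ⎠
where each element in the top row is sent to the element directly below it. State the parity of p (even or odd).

odd

In disjoint-cycle form the cycle lengths are 10, 1.
A cycle of length ℓ contributes ℓ−1 transpositions, so p is a product of 9 transpositions — odd.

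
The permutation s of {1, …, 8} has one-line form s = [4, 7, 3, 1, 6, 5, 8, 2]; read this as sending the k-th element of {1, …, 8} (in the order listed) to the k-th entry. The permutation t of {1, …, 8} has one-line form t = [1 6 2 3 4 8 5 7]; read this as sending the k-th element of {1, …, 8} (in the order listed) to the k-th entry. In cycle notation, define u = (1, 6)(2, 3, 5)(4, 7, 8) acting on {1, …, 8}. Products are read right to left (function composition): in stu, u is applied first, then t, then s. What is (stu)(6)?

(stu)(6) = s(t(u(6))). u(6) = 1, then t(1) = 1, then s(1) = 4, so the result is 4.

4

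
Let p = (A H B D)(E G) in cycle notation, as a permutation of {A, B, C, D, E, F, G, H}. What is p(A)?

H

A appears in (A H B D); the next entry (wrapping around) is H.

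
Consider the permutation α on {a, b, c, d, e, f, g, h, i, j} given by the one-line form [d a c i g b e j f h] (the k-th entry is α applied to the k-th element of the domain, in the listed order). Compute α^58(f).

Tracing f → b → … returns to f after 5 steps, so f lies in a 5-cycle (a, d, i, f, b).
Since the cycle has length 5, α^58 acts on it the same as α^3 (58 mod 5 = 3).
Advancing 3 steps from f: f → b → a → d.

d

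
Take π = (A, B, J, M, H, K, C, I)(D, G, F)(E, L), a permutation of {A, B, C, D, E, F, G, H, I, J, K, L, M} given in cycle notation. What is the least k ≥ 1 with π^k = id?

The disjoint cycles have lengths 8, 3, 2.
The order is lcm(8, 3, 2) = 24.

24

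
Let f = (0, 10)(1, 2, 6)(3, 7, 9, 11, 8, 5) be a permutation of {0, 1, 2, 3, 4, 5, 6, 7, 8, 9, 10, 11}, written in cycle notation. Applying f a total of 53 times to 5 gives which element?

5 lies in the 6-cycle (3, 7, 9, 11, 8, 5).
On a 6-cycle, f^6 is the identity, so f^53 = f^5 there (53 ≡ 5 mod 6).
Advancing 5 steps from 5: 5 → 3 → 7 → 9 → 11 → 8.

8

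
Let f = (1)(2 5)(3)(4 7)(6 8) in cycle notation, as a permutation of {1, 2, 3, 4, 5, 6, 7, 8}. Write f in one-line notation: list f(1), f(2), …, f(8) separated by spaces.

1 5 3 7 2 8 4 6

Image by image: 1→1, 2→5, 3→3, 4→7, 5→2, 6→8, 7→4, 8→6.
So the one-line form is 1 5 3 7 2 8 4 6.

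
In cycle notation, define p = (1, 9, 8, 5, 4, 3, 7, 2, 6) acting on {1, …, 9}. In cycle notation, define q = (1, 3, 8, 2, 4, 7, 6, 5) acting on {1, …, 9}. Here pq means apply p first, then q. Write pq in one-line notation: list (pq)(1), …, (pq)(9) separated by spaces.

(pq)(x) = q(p(x)). Computing each image: q(p(1)) = q(9) = 9, q(p(2)) = q(6) = 5, q(p(3)) = q(7) = 6, q(p(4)) = q(3) = 8, q(p(5)) = q(4) = 7, q(p(6)) = q(1) = 3, q(p(7)) = q(2) = 4, q(p(8)) = q(5) = 1, q(p(9)) = q(8) = 2.
Hence pq = [9 5 6 8 7 3 4 1 2].

9 5 6 8 7 3 4 1 2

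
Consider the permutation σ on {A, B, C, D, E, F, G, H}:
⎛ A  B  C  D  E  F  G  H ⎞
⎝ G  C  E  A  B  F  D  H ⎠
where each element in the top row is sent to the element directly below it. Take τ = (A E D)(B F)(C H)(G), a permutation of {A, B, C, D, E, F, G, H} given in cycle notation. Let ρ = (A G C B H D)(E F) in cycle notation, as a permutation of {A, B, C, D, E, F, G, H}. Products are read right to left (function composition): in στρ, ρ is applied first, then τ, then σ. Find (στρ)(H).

G

(στρ)(H) = σ(τ(ρ(H))). ρ(H) = D, then τ(D) = A, then σ(A) = G, so the result is G.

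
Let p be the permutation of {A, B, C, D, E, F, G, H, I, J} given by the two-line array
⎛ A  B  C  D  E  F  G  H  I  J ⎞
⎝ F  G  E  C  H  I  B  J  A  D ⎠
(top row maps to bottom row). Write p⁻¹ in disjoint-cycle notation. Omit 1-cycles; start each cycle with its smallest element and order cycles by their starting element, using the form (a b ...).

(A I F)(B G)(C D J H E)

First write p in disjoint cycles: (A F I)(B G)(C E H J D).
The inverse reverses every cycle; in canonical form, p⁻¹ = (A I F)(B G)(C D J H E).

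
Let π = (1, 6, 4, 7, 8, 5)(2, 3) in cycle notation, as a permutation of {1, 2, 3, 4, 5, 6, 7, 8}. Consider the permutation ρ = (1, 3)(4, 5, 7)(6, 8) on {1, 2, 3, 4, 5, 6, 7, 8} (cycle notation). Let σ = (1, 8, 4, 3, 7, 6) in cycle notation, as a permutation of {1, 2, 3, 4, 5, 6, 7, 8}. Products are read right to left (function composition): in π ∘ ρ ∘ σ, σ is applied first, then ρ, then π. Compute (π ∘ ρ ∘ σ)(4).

6

Chase 4: σ(4) = 3; ρ(3) = 1; π(1) = 6. Hence (π ∘ ρ ∘ σ)(4) = 6.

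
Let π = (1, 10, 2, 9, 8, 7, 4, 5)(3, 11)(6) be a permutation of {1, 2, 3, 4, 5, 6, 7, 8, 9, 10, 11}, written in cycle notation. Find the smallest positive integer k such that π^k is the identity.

8

The cycle type of π is (8, 2, 1).
The order of π is the least common multiple of its cycle lengths: lcm(8, 2) = 8.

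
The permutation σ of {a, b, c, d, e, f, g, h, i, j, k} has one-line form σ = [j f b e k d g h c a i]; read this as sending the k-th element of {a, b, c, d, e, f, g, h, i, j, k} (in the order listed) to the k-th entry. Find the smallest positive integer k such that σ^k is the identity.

14

The disjoint-cycle form of σ has cycle lengths 7, 2, 1, 1.
The order of σ is the least common multiple of its cycle lengths: lcm(7, 2) = 14.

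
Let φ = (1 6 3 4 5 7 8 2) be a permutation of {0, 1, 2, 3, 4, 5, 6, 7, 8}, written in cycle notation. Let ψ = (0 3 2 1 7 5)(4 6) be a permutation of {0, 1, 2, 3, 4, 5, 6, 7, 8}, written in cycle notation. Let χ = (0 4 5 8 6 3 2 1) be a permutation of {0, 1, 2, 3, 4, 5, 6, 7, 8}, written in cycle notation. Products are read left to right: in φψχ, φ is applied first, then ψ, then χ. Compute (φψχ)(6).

(φψχ)(6) = χ(ψ(φ(6))). φ(6) = 3, then ψ(3) = 2, then χ(2) = 1, so the result is 1.

1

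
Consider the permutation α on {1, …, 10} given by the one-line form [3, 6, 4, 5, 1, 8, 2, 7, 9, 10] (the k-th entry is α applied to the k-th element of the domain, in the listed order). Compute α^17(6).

Tracing 6 → 8 → … returns to 6 after 4 steps, so 6 lies in a 4-cycle (2 6 8 7).
Since the cycle has length 4, α^17 acts on it the same as α^1 (17 mod 4 = 1).
Advancing 1 step from 6: 6 → 8.

8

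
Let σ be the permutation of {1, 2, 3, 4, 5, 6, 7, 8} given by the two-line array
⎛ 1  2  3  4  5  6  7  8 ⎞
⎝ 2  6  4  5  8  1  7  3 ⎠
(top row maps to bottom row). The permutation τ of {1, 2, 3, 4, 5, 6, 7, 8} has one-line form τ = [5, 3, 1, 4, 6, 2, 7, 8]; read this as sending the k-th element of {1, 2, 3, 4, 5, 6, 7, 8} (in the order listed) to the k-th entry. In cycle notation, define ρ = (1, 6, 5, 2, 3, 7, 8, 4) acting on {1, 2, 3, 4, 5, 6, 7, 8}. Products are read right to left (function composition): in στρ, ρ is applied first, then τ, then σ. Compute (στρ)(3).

Apply the permutations in order: ρ(3) = 7, then τ(7) = 7, then σ(7) = 7. So (στρ)(3) = 7.

7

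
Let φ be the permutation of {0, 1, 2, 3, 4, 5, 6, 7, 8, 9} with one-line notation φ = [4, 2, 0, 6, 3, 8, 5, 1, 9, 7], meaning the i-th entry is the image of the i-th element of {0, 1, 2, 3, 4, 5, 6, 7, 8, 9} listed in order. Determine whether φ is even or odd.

In disjoint-cycle form the cycle lengths are 10.
A cycle is odd iff its length is even; φ has 1 even-length cycle, so sgn(φ) = (−1)^1 and φ is odd.

odd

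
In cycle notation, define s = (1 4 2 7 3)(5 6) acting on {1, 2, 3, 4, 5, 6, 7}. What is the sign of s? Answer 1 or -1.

The cycle lengths are 5, 2.
A cycle of length ℓ contributes ℓ−1 transpositions, so s is a product of 4 + 1 = 5 transpositions — odd.

-1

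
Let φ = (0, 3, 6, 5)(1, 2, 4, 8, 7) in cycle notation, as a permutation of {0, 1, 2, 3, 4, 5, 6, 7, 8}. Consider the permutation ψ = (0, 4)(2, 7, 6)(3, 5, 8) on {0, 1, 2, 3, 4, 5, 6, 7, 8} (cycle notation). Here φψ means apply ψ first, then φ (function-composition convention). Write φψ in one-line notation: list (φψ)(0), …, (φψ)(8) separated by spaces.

For each element, apply ψ then φ: 0 → 4 → 8; 1 → 1 → 2; 2 → 7 → 1; 3 → 5 → 0; 4 → 0 → 3; 5 → 8 → 7; 6 → 2 → 4; 7 → 6 → 5; 8 → 3 → 6.
Collecting the images, φψ = [8 2 1 0 3 7 4 5 6].

8 2 1 0 3 7 4 5 6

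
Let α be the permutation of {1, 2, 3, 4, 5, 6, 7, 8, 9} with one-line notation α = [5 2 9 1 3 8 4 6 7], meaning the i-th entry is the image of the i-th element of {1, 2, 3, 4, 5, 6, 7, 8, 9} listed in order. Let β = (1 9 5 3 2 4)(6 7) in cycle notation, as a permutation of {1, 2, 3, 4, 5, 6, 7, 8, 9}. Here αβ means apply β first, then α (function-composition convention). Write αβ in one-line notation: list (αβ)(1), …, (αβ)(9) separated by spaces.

Chase each element through β then α: 1 → 9 → 7; 2 → 4 → 1; 3 → 2 → 2; 4 → 1 → 5; 5 → 3 → 9; 6 → 7 → 4; 7 → 6 → 8; 8 → 8 → 6; 9 → 5 → 3.
Collecting the images, αβ = [7 1 2 5 9 4 8 6 3].

7 1 2 5 9 4 8 6 3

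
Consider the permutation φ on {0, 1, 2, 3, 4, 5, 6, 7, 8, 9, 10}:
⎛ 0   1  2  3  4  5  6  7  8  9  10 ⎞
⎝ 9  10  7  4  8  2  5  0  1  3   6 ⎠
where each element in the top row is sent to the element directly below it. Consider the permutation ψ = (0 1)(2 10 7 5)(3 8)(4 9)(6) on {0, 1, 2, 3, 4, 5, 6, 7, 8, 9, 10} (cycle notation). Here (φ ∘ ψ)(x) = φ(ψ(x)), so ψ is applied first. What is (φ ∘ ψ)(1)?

First apply ψ: ψ(1) = 0, then φ(0) = 9. Thus (φ ∘ ψ)(1) = 9.

9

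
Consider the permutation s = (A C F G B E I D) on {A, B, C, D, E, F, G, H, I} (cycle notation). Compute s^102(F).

A

F lies in the 8-cycle (A C F G B E I D).
Since the cycle has length 8, s^102 acts on it the same as s^6 (102 mod 8 = 6).
Advancing 6 steps from F: F → G → B → E → I → D → A.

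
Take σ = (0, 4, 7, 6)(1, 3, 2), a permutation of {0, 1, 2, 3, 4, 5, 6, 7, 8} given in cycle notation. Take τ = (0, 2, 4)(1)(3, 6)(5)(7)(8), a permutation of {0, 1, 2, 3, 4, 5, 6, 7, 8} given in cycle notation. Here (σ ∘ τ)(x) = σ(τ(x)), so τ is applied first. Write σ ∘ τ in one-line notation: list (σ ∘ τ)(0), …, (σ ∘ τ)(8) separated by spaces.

1 3 7 0 4 5 2 6 8

Chase each element through τ then σ: 0 → 2 → 1; 1 → 1 → 3; 2 → 4 → 7; 3 → 6 → 0; 4 → 0 → 4; 5 → 5 → 5; 6 → 3 → 2; 7 → 7 → 6; 8 → 8 → 8.
So σ ∘ τ in one-line form is 1 3 7 0 4 5 2 6 8.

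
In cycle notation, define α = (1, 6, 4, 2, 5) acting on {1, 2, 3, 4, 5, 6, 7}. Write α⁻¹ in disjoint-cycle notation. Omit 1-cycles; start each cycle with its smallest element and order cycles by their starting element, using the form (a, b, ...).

The inverse reverses each cycle.
After reversing and putting each cycle's least element first, α⁻¹ = (1, 5, 2, 4, 6).

(1, 5, 2, 4, 6)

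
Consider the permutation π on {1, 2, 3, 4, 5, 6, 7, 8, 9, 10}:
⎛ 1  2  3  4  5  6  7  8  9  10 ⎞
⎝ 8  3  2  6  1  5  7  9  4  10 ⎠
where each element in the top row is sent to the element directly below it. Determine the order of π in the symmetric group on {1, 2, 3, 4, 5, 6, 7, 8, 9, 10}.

6

Writing π as disjoint cycles, the cycle lengths are 6, 2, 1, 1.
The order is lcm(6, 2) = 6.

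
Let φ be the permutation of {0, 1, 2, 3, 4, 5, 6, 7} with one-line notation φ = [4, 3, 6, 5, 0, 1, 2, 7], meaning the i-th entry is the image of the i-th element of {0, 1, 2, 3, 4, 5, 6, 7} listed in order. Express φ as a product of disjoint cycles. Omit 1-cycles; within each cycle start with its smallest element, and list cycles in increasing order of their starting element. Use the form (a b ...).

Iterating φ from 0 gives 0 → 4 → 0; that is the 2-cycle (0 4).
Continuing from each remaining unvisited element yields (0 4)(1 3 5)(2 6).

(0 4)(1 3 5)(2 6)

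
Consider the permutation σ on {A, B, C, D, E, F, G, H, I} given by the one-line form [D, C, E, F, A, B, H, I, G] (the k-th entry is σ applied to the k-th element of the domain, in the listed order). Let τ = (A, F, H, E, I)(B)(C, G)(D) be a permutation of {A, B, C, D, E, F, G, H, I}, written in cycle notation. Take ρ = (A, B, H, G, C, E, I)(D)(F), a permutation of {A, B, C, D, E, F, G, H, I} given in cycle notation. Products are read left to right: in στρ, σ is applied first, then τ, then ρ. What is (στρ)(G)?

Chase G: σ(G) = H; τ(H) = E; ρ(E) = I. Hence (στρ)(G) = I.

I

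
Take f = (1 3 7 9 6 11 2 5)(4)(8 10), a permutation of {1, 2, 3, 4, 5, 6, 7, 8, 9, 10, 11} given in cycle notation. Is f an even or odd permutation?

even

The cycle lengths are 8, 2, 1.
A cycle is odd iff its length is even; f has 2 even-length cycles, so sgn(f) = (−1)^2 and f is even.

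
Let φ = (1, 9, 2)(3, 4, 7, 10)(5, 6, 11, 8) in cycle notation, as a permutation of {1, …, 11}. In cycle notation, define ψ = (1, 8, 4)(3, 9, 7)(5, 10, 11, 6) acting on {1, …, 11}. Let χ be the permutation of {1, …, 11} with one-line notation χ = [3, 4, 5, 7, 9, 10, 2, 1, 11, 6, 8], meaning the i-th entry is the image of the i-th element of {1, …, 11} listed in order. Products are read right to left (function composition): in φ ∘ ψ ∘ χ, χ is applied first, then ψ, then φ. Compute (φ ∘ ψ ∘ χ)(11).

7

Chase 11: χ(11) = 8; ψ(8) = 4; φ(4) = 7. Hence (φ ∘ ψ ∘ χ)(11) = 7.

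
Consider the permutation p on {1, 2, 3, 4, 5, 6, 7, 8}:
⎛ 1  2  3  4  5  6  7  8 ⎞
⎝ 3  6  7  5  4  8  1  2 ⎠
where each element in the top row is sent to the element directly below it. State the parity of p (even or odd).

In disjoint-cycle form the cycle lengths are 3, 3, 2.
A cycle is odd iff its length is even; p has 1 even-length cycle, so sgn(p) = (−1)^1 and p is odd.

odd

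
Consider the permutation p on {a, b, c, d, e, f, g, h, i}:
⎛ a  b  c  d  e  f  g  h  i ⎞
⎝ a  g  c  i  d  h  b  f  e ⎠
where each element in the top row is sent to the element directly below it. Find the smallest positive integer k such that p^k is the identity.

Decomposing into disjoint cycles gives cycle lengths 3, 2, 2, 1, 1.
The order is lcm(3, 2, 2) = 6.

6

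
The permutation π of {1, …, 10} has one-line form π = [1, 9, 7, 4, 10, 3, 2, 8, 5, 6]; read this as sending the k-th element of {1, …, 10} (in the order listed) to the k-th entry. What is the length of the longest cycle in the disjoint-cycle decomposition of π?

7

Decomposing into disjoint cycles gives (2, 9, 5, 10, 6, 3, 7); the longest has length 7.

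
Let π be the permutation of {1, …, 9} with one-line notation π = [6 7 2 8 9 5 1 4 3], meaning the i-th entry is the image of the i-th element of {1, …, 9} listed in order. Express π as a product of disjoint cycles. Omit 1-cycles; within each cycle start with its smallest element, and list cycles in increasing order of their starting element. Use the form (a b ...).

Iterating π from 1 gives 1 → 6 → 5 → 9 → 3 → 2 → 7 → 1; that is the 7-cycle (1 6 5 9 3 2 7).
Continuing from each remaining unvisited element yields (1 6 5 9 3 2 7)(4 8).

(1 6 5 9 3 2 7)(4 8)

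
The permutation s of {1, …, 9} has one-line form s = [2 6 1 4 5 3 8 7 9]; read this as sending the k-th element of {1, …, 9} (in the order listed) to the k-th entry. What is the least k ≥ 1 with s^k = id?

The disjoint-cycle form of s has cycle lengths 4, 2, 1, 1, 1.
The order of s is the least common multiple of its cycle lengths: lcm(4, 2) = 4.

4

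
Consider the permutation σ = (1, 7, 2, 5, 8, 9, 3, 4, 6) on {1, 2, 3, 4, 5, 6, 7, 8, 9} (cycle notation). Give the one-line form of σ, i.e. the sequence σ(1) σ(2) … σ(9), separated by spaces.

Reading each image from the cycles: 1→7, 2→5, 3→4, 4→6, 5→8, 6→1, 7→2, 8→9, 9→3.
So the one-line form is 7 5 4 6 8 1 2 9 3.

7 5 4 6 8 1 2 9 3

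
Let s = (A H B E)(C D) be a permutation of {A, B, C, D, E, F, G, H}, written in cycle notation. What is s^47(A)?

A lies in the 4-cycle (A H B E).
On a 4-cycle, s^4 is the identity, so s^47 = s^3 there (47 ≡ 3 mod 4).
Advancing 3 steps from A: A → H → B → E.

E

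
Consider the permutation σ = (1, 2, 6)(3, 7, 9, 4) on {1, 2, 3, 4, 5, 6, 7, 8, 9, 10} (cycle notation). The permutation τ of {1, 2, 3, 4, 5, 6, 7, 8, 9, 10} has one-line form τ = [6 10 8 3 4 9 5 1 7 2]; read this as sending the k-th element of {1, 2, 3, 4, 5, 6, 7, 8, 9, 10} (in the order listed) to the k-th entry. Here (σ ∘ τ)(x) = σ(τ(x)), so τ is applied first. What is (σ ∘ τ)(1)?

(σ ∘ τ)(1) = σ(τ(1)). τ(1) = 6, then σ(6) = 1. So (σ ∘ τ)(1) = 1.

1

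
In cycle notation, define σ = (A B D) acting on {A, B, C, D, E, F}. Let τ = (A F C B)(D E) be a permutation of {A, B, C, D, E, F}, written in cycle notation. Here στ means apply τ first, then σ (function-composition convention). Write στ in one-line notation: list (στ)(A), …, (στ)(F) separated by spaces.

For each element, apply τ then σ: A → F → F; B → A → B; C → B → D; D → E → E; E → D → A; F → C → C.
So στ in one-line form is F B D E A C.

F B D E A C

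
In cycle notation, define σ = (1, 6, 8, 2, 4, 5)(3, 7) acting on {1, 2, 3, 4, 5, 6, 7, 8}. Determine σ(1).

6

1 appears in (1, 6, 8, 2, 4, 5); the next entry (wrapping around) is 6.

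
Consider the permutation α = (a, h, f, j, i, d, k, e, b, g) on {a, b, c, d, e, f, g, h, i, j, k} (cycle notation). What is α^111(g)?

a

g lies in the 10-cycle (a, h, f, j, i, d, k, e, b, g).
Powers repeat with period 10 on this cycle, and 111 mod 10 = 1, so α^111(g) = α^1(g).
Advancing 1 step from g: g → a.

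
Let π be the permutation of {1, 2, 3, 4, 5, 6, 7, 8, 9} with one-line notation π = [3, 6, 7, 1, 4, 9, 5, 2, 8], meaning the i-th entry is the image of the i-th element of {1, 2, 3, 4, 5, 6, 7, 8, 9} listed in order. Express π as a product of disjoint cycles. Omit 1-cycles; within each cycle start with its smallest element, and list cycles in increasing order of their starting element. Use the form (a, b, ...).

Iterating π from 1 gives 1 → 3 → 7 → 5 → 4 → 1; that is the 5-cycle (1, 3, 7, 5, 4).
Continuing from each remaining unvisited element yields (1, 3, 7, 5, 4)(2, 6, 9, 8).

(1, 3, 7, 5, 4)(2, 6, 9, 8)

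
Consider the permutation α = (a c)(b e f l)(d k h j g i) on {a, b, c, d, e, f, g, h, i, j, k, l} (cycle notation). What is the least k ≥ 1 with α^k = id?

The cycle type of α is (6, 4, 2).
The order is lcm(6, 4, 2) = 12.

12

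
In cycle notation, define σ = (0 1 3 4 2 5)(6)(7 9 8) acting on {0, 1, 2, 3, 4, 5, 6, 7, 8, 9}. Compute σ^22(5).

4

5 lies in the 6-cycle (0 1 3 4 2 5).
On a 6-cycle, σ^6 is the identity, so σ^22 = σ^4 there (22 ≡ 4 mod 6).
Stepping 4 places around the cycle: 5 → 0 → 1 → 3 → 4.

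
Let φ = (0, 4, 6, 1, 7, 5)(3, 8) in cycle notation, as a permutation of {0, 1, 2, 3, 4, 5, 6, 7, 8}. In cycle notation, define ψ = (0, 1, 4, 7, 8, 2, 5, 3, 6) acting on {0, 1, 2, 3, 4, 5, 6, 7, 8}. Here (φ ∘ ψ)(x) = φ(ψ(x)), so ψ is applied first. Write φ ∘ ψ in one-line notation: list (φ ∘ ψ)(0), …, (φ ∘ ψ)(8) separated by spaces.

(φ ∘ ψ)(x) = φ(ψ(x)). Computing each image: φ(ψ(0)) = φ(1) = 7, φ(ψ(1)) = φ(4) = 6, φ(ψ(2)) = φ(5) = 0, φ(ψ(3)) = φ(6) = 1, φ(ψ(4)) = φ(7) = 5, φ(ψ(5)) = φ(3) = 8, φ(ψ(6)) = φ(0) = 4, φ(ψ(7)) = φ(8) = 3, φ(ψ(8)) = φ(2) = 2.
Hence φ ∘ ψ = [7 6 0 1 5 8 4 3 2].

7 6 0 1 5 8 4 3 2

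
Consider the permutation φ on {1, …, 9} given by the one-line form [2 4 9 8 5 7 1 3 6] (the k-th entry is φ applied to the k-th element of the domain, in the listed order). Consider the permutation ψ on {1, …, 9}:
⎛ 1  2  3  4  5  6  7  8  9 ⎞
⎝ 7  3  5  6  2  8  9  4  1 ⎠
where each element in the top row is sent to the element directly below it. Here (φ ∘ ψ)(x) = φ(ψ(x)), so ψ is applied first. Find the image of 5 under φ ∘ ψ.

4

ψ(5) = 2, then φ(2) = 4; composing gives (φ ∘ ψ)(5) = 4.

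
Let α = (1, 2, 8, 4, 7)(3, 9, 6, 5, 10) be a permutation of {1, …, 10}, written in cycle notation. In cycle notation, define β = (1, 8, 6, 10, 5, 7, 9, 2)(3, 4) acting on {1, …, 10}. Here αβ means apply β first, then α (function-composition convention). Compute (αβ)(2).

2

First apply β: β(2) = 1, then α(1) = 2. Thus (αβ)(2) = 2.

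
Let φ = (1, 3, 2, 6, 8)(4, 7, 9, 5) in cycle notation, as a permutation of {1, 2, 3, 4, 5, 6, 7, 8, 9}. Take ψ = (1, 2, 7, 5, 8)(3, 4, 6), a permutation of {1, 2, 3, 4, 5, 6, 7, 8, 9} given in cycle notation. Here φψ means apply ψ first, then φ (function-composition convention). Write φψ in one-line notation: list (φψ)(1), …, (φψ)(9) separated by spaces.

6 9 7 8 1 2 4 3 5

(φψ)(x) = φ(ψ(x)). Computing each image: φ(ψ(1)) = φ(2) = 6, φ(ψ(2)) = φ(7) = 9, φ(ψ(3)) = φ(4) = 7, φ(ψ(4)) = φ(6) = 8, φ(ψ(5)) = φ(8) = 1, φ(ψ(6)) = φ(3) = 2, φ(ψ(7)) = φ(5) = 4, φ(ψ(8)) = φ(1) = 3, φ(ψ(9)) = φ(9) = 5.
Hence φψ = [6 9 7 8 1 2 4 3 5].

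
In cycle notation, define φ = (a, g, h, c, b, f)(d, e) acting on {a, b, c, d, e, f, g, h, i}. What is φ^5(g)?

a

g lies in the 6-cycle (a, g, h, c, b, f).
Advancing 5 steps from g: g → h → c → b → f → a.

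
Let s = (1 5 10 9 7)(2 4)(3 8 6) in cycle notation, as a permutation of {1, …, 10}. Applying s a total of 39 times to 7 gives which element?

9

7 lies in the 5-cycle (1 5 10 9 7).
Powers repeat with period 5 on this cycle, and 39 mod 5 = 4, so s^39(7) = s^4(7).
Stepping 4 places around the cycle: 7 → 1 → 5 → 10 → 9.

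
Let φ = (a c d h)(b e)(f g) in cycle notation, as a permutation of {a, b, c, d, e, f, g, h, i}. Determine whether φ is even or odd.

odd

The cycle lengths are 4, 2, 2, 1.
A cycle is odd iff its length is even; φ has 3 even-length cycles, so sgn(φ) = (−1)^3 and φ is odd.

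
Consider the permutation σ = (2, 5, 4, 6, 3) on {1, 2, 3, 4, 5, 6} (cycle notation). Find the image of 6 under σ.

3

In the cycle (2, 5, 4, 6, 3), 6 is followed by 3, so σ(6) = 3.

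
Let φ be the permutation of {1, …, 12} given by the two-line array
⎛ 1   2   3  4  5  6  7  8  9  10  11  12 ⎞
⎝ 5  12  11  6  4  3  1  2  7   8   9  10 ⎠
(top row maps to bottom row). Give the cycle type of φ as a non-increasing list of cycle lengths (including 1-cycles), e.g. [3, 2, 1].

The disjoint cycles are (1, 5, 4, 6, 3, 11, 9, 7)(2, 12, 10, 8), with lengths 8, 4 in non-increasing order.

[8, 4]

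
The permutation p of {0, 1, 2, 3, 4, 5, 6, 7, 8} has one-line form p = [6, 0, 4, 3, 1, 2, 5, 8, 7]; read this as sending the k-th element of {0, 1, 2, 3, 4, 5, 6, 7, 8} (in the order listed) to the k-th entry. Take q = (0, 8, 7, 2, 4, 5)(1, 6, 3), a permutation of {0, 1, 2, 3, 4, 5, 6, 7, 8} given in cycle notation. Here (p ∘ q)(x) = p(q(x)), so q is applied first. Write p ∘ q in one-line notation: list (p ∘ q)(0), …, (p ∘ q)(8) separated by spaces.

(p ∘ q)(x) = p(q(x)). Computing each image: p(q(0)) = p(8) = 7, p(q(1)) = p(6) = 5, p(q(2)) = p(4) = 1, p(q(3)) = p(1) = 0, p(q(4)) = p(5) = 2, p(q(5)) = p(0) = 6, p(q(6)) = p(3) = 3, p(q(7)) = p(2) = 4, p(q(8)) = p(7) = 8.
Hence p ∘ q = [7 5 1 0 2 6 3 4 8].

7 5 1 0 2 6 3 4 8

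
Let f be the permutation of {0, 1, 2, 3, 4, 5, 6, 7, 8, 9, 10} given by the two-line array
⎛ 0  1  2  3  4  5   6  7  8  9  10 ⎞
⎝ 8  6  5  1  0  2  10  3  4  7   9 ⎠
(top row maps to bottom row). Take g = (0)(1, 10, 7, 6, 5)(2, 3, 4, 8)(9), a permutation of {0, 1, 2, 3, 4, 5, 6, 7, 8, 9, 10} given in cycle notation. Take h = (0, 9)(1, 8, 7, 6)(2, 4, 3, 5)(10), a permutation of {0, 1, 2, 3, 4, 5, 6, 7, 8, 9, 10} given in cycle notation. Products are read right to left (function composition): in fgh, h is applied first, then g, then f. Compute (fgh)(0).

7

Apply the permutations in order: h(0) = 9, then g(9) = 9, then f(9) = 7. So (fgh)(0) = 7.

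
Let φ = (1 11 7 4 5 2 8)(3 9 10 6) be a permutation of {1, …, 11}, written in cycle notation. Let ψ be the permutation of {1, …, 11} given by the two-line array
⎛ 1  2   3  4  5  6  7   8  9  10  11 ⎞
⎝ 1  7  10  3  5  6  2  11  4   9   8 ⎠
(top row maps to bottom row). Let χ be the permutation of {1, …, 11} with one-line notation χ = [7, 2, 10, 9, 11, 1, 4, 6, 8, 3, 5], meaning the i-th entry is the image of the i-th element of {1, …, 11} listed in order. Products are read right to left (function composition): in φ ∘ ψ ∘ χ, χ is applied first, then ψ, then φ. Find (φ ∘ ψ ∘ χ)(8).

Apply the permutations in order: χ(8) = 6, then ψ(6) = 6, then φ(6) = 3. So (φ ∘ ψ ∘ χ)(8) = 3.

3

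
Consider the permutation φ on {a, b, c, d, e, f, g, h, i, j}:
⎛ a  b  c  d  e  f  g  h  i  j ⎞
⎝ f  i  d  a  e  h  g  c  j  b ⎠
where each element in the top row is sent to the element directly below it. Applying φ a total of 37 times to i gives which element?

j

Tracing i → j → … returns to i after 3 steps, so i lies in a 3-cycle (b i j).
On a 3-cycle, φ^3 is the identity, so φ^37 = φ^1 there (37 ≡ 1 mod 3).
Advancing 1 step from i: i → j.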